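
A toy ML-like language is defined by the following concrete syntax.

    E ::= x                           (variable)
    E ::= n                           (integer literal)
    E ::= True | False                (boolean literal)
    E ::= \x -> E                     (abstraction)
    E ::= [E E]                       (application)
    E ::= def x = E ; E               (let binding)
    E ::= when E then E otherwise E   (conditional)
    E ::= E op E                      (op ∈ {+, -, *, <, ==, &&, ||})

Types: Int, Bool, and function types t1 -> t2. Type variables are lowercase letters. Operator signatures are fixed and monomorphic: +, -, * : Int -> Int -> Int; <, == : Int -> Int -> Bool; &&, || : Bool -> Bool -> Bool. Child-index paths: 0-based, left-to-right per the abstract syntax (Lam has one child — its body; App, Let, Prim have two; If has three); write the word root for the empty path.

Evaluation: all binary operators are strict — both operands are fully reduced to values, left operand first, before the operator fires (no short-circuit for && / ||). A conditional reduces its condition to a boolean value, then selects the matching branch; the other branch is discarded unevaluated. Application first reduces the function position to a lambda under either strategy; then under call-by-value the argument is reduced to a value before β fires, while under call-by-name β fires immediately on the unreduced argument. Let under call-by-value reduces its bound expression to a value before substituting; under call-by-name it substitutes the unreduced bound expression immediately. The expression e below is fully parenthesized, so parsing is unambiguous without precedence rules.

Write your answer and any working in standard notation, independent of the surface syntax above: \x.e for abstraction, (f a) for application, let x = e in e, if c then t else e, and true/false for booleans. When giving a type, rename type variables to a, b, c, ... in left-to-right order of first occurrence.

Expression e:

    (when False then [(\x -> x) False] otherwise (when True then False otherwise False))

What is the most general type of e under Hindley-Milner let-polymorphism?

Answer: Bool

Trace:
  unify Bool ~ Bool
x : a
\x._ : a -> a
  unify a -> a ~ Bool -> b
  unify a ~ Bool
  unify Bool ~ b
_ _ : Bool
  unify Bool ~ Bool
  unify Bool ~ Bool
  unify Bool ~ Bool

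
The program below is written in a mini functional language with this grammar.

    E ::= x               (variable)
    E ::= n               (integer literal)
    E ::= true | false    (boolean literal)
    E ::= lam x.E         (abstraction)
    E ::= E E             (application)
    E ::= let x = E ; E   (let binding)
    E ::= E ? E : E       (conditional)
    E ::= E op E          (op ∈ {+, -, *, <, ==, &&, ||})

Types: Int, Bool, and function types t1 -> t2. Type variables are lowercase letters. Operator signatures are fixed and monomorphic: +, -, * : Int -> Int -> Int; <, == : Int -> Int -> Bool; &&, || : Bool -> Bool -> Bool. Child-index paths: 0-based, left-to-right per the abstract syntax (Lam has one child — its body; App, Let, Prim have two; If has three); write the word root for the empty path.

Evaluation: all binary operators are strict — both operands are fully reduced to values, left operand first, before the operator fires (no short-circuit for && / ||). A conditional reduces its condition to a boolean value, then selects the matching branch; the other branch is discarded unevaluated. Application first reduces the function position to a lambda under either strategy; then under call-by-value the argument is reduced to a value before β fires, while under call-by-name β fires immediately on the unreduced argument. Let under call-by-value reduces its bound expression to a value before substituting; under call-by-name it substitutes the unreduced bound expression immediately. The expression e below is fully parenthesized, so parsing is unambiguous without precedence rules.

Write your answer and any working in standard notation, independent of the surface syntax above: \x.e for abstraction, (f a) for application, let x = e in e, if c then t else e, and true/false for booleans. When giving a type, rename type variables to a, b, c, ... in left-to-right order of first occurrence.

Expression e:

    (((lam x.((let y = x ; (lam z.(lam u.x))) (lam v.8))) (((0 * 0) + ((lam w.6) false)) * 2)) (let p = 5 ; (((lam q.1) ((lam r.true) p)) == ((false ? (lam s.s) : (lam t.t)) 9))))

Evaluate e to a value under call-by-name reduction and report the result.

Derivation:
step 0: (((\x.((let y = x in (\z.(\u.x))) (\v.8))) (((0 * 0) + ((\w.6) false)) * 2)) (let p = 5 in (((\q.1) ((\r.true) p)) == ((if false then (\s.s) else (\t.t)) 9))))
step 1: [beta@0] (((let y = (((0 * 0) + ((\w.6) false)) * 2) in (\z.(\u.(((0 * 0) + ((\w.6) false)) * 2)))) (\v.8)) (let p = 5 in (((\q.1) ((\r.true) p)) == ((if false then (\s.s) else (\t.t)) 9))))
step 2: [let@0.0] (((\z.(\u.(((0 * 0) + ((\w.6) false)) * 2))) (\v.8)) (let p = 5 in (((\q.1) ((\r.true) p)) == ((if false then (\s.s) else (\t.t)) 9))))
step 3: [beta@0] ((\u.(((0 * 0) + ((\w.6) false)) * 2)) (let p = 5 in (((\q.1) ((\r.true) p)) == ((if false then (\s.s) else (\t.t)) 9))))
step 4: [beta@root] (((0 * 0) + ((\w.6) false)) * 2)
step 5: [delta@0.0] ((0 + ((\w.6) false)) * 2)
step 6: [beta@0.1] ((0 + 6) * 2)
step 7: [delta@0] (6 * 2)
step 8: [delta@root] 12

Answer: 12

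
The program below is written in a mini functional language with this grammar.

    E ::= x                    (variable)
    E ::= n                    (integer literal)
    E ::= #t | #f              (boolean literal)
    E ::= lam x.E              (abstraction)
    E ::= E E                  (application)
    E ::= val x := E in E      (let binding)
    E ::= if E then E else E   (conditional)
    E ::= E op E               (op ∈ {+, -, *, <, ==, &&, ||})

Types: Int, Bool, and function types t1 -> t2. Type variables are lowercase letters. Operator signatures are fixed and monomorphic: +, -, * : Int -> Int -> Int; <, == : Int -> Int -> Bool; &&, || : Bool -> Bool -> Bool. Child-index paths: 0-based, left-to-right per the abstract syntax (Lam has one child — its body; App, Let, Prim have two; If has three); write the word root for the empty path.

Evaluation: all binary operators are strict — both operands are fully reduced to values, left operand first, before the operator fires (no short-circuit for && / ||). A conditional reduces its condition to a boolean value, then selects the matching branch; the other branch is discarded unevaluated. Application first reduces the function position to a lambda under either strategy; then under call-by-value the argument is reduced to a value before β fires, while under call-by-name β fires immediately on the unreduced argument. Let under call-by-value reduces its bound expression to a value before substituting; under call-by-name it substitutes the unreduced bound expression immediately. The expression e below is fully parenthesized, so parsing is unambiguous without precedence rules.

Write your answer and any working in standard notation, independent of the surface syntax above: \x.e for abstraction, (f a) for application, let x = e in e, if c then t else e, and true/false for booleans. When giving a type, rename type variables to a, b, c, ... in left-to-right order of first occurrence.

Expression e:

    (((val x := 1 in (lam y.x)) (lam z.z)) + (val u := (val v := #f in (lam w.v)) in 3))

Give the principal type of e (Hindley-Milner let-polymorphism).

Answer: Int

Trace:
let x : Int
x : Int
\y._ : a -> Int
z : b
\z._ : b -> b
  unify a -> Int ~ (b -> b) -> c
  unify a ~ b -> b
  unify Int ~ c
_ _ : Int
  unify Int ~ Int
let v : Bool
v : Bool
\w._ : d -> Bool
let u : forall. d -> Bool
  unify Int ~ Int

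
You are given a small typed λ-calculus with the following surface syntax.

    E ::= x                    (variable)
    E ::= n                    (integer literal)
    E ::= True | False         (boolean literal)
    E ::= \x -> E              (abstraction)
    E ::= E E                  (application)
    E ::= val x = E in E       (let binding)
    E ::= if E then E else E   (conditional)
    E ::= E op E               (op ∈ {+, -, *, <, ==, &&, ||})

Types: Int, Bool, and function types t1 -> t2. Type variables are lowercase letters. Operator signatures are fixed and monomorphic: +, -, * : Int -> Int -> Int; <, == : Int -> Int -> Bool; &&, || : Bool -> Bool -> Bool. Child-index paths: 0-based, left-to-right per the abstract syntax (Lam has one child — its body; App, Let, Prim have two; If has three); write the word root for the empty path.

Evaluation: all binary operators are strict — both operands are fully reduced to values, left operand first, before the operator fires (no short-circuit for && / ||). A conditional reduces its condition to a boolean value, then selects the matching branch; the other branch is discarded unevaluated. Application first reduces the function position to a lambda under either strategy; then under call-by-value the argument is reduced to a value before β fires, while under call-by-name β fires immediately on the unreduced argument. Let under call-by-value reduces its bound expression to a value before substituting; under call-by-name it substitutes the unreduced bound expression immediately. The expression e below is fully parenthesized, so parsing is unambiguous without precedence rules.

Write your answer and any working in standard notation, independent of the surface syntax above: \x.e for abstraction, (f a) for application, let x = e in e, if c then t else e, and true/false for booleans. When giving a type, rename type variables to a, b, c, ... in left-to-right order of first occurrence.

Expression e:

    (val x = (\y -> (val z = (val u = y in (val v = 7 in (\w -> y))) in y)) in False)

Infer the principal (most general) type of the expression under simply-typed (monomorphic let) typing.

Answer: Bool

Trace:
y : a
let u : a
let v : Int
y : a
\w._ : b -> a
let z : b -> a
y : a
\y._ : a -> a
let x : a -> a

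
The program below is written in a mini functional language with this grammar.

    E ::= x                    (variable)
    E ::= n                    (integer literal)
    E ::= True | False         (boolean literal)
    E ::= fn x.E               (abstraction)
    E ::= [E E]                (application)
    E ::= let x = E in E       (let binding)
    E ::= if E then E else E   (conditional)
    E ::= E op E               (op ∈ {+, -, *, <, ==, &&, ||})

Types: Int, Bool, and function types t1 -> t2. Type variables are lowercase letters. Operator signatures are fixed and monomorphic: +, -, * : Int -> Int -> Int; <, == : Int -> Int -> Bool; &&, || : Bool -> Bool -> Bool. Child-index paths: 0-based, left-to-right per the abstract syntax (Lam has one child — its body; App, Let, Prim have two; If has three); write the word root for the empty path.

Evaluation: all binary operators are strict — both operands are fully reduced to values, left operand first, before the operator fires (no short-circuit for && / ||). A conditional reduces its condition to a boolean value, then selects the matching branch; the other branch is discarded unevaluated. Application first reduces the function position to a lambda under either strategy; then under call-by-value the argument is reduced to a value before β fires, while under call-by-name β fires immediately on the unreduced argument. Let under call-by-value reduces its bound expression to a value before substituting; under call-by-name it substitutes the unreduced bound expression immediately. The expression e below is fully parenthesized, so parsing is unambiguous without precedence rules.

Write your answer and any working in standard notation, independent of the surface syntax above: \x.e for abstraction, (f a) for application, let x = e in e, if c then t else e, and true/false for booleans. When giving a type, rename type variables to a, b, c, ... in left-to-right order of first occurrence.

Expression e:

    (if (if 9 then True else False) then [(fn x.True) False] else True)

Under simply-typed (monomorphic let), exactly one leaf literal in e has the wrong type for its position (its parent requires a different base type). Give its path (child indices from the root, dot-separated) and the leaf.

Trace:
  unify Int ~ Bool
  FAIL: mismatch Int ~ Bool

Answer: 0.0 : 9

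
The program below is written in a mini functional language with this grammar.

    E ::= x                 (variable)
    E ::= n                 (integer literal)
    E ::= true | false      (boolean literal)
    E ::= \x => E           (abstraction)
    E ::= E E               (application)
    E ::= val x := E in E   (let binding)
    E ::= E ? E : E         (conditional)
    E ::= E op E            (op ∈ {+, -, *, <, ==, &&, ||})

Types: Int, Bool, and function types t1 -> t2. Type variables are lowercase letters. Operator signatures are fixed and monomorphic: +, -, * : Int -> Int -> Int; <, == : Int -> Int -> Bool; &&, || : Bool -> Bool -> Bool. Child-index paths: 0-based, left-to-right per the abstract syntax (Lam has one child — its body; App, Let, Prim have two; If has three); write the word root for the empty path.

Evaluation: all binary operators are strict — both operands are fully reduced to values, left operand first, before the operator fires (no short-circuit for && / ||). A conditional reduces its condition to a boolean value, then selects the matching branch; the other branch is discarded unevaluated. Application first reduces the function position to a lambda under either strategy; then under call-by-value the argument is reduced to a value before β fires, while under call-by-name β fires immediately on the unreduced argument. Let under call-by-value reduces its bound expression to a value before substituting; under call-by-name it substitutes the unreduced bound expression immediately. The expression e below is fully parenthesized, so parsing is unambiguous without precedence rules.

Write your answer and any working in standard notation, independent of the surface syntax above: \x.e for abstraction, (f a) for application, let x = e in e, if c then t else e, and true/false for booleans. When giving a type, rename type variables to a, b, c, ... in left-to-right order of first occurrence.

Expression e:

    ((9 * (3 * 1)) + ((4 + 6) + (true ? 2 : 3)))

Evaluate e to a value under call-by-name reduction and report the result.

Trace:
step 0: ((9 * (3 * 1)) + ((4 + 6) + (if true then 2 else 3)))
step 1: [delta@0.1] ((9 * 3) + ((4 + 6) + (if true then 2 else 3)))
step 2: [delta@0] (27 + ((4 + 6) + (if true then 2 else 3)))
step 3: [delta@1.0] (27 + (10 + (if true then 2 else 3)))
step 4: [if@1.1] (27 + (10 + 2))
step 5: [delta@1] (27 + 12)
step 6: [delta@root] 39

Answer: 39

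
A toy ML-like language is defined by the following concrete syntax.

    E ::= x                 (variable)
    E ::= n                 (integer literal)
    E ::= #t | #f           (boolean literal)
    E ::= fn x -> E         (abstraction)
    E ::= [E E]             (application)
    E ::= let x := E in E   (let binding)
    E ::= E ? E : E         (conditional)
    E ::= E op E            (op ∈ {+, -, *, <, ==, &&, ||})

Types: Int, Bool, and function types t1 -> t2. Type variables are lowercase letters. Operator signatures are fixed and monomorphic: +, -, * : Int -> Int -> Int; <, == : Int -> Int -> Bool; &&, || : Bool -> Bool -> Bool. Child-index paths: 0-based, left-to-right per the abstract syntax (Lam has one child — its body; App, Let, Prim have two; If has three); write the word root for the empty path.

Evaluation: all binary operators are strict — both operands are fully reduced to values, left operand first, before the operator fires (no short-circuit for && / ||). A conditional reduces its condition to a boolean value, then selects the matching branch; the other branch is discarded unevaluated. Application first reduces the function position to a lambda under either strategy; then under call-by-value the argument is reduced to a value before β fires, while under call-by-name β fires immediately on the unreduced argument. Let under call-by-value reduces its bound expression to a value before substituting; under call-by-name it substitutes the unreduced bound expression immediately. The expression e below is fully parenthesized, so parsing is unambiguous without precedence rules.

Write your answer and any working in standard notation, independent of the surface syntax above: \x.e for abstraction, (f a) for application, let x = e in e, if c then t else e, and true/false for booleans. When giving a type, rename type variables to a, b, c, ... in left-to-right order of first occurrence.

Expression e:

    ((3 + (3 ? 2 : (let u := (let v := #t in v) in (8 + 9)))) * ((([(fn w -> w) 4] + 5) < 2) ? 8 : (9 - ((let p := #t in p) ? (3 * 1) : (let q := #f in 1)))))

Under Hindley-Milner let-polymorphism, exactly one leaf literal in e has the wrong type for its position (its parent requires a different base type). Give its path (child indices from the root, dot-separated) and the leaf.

Answer: 0.1.0 : 3

Trace:
  unify Int ~ Int
  unify Int ~ Bool
  FAIL: mismatch Int ~ Bool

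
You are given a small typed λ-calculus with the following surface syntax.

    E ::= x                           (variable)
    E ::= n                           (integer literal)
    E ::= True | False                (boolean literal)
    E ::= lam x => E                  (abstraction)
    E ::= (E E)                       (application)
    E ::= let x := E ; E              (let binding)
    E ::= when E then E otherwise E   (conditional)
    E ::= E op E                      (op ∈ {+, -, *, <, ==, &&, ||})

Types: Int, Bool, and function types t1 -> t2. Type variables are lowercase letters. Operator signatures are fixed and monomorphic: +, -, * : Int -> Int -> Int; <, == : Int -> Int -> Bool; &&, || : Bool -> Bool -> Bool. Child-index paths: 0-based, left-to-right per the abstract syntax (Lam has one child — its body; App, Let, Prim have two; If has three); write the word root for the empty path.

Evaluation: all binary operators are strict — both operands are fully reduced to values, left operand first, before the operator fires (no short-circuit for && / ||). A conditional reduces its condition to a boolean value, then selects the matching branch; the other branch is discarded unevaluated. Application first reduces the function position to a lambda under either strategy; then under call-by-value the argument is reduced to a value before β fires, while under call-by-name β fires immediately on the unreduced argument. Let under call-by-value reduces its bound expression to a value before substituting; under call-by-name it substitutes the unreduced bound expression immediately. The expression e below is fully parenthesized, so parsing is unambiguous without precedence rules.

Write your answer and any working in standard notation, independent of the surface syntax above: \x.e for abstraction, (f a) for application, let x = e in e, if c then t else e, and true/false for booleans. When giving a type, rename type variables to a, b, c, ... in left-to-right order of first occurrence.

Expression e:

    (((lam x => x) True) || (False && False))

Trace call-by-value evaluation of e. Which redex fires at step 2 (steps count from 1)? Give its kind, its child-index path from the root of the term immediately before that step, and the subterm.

Trace:
step 0: (((\x.x) true) || (false && false))
step 1: [beta@0] (true || (false && false))
step 2: [delta@1] (true || false)

Answer: delta at 1 : (false && false)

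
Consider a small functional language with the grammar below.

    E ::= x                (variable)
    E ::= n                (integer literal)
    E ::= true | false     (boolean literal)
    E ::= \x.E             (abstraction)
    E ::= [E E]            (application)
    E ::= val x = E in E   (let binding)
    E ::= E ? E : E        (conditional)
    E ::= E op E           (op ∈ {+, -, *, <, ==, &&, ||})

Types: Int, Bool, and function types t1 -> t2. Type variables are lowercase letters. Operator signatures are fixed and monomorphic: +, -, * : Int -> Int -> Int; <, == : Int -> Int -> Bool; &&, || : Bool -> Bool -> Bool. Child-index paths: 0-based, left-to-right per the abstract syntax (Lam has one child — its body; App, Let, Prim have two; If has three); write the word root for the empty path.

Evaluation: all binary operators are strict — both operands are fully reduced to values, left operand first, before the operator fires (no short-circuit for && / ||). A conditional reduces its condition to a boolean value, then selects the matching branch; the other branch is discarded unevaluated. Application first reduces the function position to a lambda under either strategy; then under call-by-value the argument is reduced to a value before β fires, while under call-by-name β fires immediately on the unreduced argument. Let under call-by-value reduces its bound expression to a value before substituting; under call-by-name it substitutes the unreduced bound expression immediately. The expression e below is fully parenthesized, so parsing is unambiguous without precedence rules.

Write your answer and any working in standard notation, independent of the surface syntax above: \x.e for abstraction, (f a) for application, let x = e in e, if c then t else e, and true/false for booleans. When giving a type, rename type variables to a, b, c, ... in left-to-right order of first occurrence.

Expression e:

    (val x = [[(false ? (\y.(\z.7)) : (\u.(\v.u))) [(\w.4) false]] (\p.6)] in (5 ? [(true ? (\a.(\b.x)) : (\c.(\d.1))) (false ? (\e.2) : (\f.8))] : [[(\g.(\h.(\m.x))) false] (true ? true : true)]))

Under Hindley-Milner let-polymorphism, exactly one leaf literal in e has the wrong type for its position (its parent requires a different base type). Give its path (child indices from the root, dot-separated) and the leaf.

Trace:
  unify Bool ~ Bool
\z._ : b -> Int
\y._ : a -> b -> Int
u : c
\v._ : d -> c
\u._ : c -> d -> c
  unify a -> b -> Int ~ c -> d -> c
  unify a ~ c
  unify b -> Int ~ d -> c
  unify b ~ d
  unify Int ~ c
\w._ : e -> Int
  unify e -> Int ~ Bool -> f
  unify e ~ Bool
  unify Int ~ f
_ _ : Int
  unify Int -> d -> Int ~ Int -> g
  unify Int ~ Int
  unify d -> Int ~ g
_ _ : d -> Int
\p._ : h -> Int
  unify d -> Int ~ (h -> Int) -> i
  unify d ~ h -> Int
  unify Int ~ i
_ _ : Int
let x : Int
  unify Int ~ Bool
  FAIL: mismatch Int ~ Bool

Answer: 1.0 : 5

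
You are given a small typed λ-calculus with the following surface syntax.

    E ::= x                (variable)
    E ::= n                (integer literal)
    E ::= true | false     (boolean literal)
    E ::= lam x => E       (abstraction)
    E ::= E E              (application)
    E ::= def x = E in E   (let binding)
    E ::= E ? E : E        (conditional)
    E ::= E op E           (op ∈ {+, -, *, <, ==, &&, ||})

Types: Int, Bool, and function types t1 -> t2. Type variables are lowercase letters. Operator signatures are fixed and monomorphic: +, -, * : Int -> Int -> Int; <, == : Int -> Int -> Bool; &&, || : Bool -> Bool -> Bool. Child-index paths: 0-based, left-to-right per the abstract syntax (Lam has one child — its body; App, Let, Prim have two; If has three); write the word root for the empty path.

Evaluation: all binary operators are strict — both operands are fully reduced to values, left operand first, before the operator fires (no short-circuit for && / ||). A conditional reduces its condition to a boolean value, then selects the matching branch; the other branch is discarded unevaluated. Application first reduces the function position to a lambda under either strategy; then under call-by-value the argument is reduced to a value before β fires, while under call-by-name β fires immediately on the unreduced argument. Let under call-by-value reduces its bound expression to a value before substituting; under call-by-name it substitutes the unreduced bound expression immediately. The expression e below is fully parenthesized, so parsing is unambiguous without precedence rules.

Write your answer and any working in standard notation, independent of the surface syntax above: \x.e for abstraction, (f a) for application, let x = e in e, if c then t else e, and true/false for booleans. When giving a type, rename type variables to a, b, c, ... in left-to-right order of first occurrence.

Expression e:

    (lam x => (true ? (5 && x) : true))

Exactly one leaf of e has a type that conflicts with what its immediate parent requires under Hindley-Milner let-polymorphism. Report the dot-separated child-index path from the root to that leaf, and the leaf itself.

Answer: 0.1.0 : 5

Working:
  unify Bool ~ Bool
  unify Int ~ Bool
  FAIL: mismatch Int ~ Bool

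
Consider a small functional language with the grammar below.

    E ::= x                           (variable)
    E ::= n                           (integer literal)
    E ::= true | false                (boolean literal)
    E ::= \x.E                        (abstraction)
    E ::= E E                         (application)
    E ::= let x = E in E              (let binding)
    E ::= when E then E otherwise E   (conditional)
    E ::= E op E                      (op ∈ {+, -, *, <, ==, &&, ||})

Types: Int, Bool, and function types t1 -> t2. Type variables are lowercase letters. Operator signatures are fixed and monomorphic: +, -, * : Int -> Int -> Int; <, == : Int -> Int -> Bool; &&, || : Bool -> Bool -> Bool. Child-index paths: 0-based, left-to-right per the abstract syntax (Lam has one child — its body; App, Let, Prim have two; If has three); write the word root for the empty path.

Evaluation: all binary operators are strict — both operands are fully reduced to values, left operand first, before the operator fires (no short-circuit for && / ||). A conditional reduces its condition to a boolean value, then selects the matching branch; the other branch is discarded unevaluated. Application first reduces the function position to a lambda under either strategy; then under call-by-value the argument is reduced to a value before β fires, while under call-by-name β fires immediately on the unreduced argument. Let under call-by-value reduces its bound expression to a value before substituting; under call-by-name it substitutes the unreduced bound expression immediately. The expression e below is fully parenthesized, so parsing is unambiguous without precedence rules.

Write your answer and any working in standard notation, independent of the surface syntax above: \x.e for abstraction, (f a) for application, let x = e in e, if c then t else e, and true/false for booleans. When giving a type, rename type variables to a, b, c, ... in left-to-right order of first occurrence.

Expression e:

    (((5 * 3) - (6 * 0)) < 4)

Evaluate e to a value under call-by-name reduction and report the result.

Trace:
step 0: (((5 * 3) - (6 * 0)) < 4)
step 1: [delta@0.0] ((15 - (6 * 0)) < 4)
step 2: [delta@0.1] ((15 - 0) < 4)
step 3: [delta@0] (15 < 4)
step 4: [delta@root] false

Answer: false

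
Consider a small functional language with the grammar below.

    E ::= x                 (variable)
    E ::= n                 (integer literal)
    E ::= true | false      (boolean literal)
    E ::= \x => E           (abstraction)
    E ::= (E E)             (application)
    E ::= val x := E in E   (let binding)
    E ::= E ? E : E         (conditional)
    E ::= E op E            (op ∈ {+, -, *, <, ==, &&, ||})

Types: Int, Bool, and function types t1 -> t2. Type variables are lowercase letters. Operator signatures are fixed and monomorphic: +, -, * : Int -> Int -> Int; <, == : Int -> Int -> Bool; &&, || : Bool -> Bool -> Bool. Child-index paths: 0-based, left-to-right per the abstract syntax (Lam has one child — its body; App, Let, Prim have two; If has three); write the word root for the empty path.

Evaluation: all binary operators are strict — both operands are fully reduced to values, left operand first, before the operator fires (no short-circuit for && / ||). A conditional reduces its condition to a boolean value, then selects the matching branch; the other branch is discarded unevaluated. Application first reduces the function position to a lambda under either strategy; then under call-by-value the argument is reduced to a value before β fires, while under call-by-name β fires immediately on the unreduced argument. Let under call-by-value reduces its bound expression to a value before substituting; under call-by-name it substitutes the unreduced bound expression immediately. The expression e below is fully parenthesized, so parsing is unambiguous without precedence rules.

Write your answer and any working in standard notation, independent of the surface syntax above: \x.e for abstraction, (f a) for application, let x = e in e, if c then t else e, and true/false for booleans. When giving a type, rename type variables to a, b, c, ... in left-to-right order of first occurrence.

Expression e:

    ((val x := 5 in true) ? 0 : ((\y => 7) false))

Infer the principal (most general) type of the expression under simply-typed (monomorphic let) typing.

Answer: Int

Trace:
let x : Int
  unify Bool ~ Bool
\y._ : a -> Int
  unify a -> Int ~ Bool -> b
  unify a ~ Bool
  unify Int ~ b
_ _ : Int
  unify Int ~ Int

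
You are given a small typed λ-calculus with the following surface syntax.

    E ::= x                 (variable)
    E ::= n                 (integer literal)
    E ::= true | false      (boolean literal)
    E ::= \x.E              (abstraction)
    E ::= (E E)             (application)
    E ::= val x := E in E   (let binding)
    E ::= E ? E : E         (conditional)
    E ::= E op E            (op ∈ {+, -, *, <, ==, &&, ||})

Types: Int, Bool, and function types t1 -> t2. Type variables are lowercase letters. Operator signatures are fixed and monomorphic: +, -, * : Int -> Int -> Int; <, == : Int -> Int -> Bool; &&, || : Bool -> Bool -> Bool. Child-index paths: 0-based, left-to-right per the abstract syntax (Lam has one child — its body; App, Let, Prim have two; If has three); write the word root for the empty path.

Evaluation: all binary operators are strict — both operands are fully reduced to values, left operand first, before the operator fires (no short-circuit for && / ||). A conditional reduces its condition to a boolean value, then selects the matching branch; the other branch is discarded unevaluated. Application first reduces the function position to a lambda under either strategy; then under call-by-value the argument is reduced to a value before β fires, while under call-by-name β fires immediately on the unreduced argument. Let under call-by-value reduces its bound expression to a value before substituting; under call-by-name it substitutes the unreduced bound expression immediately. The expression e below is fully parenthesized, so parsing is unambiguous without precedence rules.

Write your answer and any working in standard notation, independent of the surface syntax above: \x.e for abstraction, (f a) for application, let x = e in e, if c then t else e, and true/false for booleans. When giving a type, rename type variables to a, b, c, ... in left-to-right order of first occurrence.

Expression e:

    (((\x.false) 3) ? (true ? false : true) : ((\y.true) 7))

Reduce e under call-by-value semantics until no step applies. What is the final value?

Answer: true

Derivation:
step 0: (if ((\x.false) 3) then (if true then false else true) else ((\y.true) 7))
step 1: [beta@0] (if false then (if true then false else true) else ((\y.true) 7))
step 2: [if@root] ((\y.true) 7)
step 3: [beta@root] true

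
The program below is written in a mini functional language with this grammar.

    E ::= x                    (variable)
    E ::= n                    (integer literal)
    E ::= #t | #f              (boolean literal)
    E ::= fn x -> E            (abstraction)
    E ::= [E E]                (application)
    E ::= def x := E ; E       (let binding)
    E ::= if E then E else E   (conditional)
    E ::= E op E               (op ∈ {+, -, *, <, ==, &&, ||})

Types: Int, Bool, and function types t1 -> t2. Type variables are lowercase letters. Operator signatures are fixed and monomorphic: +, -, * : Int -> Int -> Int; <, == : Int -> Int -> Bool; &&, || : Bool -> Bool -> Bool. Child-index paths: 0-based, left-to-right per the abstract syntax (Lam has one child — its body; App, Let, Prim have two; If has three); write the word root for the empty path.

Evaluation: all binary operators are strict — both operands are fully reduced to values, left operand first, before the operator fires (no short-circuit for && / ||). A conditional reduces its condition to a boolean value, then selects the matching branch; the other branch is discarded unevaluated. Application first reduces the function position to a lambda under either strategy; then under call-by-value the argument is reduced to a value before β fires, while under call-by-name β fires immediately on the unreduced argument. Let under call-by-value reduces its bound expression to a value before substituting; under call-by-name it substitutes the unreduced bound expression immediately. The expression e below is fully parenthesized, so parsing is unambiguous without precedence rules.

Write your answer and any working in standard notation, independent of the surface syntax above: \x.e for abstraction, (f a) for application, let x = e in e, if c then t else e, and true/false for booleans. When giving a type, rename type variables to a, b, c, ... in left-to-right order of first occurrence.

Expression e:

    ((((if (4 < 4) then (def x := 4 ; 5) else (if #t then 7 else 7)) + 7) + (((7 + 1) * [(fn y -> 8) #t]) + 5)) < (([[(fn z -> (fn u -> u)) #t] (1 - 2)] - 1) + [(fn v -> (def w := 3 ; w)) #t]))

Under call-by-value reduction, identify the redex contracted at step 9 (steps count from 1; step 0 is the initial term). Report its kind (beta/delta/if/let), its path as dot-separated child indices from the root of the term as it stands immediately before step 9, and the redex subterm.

Answer: delta at 0 : (14 + 69)

Trace:
step 0: ((((if (4 < 4) then (let x = 4 in 5) else (if true then 7 else 7)) + 7) + (((7 + 1) * ((\y.8) true)) + 5)) < (((((\z.(\u.u)) true) (1 - 2)) - 1) + ((\v.(let w = 3 in w)) true)))
step 1: [delta@0.0.0.0] ((((if false then (let x = 4 in 5) else (if true then 7 else 7)) + 7) + (((7 + 1) * ((\y.8) true)) + 5)) < (((((\z.(\u.u)) true) (1 - 2)) - 1) + ((\v.(let w = 3 in w)) true)))
step 2: [if@0.0.0] ((((if true then 7 else 7) + 7) + (((7 + 1) * ((\y.8) true)) + 5)) < (((((\z.(\u.u)) true) (1 - 2)) - 1) + ((\v.(let w = 3 in w)) true)))
step 3: [if@0.0.0] (((7 + 7) + (((7 + 1) * ((\y.8) true)) + 5)) < (((((\z.(\u.u)) true) (1 - 2)) - 1) + ((\v.(let w = 3 in w)) true)))
step 4: [delta@0.0] ((14 + (((7 + 1) * ((\y.8) true)) + 5)) < (((((\z.(\u.u)) true) (1 - 2)) - 1) + ((\v.(let w = 3 in w)) true)))
step 5: [delta@0.1.0.0] ((14 + ((8 * ((\y.8) true)) + 5)) < (((((\z.(\u.u)) true) (1 - 2)) - 1) + ((\v.(let w = 3 in w)) true)))
step 6: [beta@0.1.0.1] ((14 + ((8 * 8) + 5)) < (((((\z.(\u.u)) true) (1 - 2)) - 1) + ((\v.(let w = 3 in w)) true)))
step 7: [delta@0.1.0] ((14 + (64 + 5)) < (((((\z.(\u.u)) true) (1 - 2)) - 1) + ((\v.(let w = 3 in w)) true)))
step 8: [delta@0.1] ((14 + 69) < (((((\z.(\u.u)) true) (1 - 2)) - 1) + ((\v.(let w = 3 in w)) true)))
step 9: [delta@0] (83 < (((((\z.(\u.u)) true) (1 - 2)) - 1) + ((\v.(let w = 3 in w)) true)))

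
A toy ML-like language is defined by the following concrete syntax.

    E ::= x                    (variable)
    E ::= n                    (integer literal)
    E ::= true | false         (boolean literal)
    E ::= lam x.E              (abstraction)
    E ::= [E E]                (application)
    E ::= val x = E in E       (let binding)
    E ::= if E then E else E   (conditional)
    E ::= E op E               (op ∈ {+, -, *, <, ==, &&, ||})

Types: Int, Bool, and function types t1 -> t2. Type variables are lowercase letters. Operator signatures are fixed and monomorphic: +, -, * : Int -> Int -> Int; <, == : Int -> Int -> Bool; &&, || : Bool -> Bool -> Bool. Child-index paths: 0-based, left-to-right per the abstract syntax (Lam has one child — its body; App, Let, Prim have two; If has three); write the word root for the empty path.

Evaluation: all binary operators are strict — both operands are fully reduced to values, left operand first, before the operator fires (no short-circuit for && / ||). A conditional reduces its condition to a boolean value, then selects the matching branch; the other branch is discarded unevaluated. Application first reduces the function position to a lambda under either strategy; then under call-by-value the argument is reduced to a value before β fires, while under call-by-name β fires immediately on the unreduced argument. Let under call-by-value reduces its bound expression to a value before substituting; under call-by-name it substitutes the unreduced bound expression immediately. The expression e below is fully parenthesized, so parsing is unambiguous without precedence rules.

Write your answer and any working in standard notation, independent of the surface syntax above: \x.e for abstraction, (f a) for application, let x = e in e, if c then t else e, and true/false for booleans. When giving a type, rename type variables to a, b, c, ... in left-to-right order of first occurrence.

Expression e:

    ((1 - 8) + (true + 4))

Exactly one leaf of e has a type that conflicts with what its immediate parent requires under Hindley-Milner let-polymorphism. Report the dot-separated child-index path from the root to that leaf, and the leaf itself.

Working:
  unify Int ~ Int
  unify Int ~ Int
  unify Int ~ Int
  unify Bool ~ Int
  FAIL: mismatch Bool ~ Int

Answer: 1.0 : true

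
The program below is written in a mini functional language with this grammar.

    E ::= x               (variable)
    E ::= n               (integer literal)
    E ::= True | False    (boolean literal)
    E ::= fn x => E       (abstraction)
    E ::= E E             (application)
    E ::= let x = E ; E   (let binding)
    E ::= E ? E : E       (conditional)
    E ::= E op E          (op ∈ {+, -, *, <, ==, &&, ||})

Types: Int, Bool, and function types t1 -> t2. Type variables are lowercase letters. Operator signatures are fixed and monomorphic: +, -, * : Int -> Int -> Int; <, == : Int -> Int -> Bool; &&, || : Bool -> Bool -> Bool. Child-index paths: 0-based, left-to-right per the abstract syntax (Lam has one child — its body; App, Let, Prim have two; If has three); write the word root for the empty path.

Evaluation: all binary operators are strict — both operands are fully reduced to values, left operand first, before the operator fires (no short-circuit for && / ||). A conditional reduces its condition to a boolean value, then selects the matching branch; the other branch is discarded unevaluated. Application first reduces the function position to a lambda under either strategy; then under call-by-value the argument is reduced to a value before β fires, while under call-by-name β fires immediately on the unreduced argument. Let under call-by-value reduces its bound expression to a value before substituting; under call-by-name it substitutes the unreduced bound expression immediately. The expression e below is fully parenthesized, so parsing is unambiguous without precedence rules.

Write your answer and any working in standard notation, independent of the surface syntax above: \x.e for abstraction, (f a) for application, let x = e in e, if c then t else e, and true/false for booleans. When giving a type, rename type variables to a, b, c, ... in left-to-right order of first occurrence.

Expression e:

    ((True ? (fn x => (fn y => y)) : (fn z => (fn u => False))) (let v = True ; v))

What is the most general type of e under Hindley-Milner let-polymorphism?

Trace:
  unify Bool ~ Bool
y : b
\y._ : b -> b
\x._ : a -> b -> b
\u._ : d -> Bool
\z._ : c -> d -> Bool
  unify a -> b -> b ~ c -> d -> Bool
  unify a ~ c
  unify b -> b ~ d -> Bool
  unify b ~ d
  unify d ~ Bool
let v : Bool
v : Bool
  unify c -> Bool -> Bool ~ Bool -> e
  unify c ~ Bool
  unify Bool -> Bool ~ e
_ _ : Bool -> Bool

Answer: Bool -> Bool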